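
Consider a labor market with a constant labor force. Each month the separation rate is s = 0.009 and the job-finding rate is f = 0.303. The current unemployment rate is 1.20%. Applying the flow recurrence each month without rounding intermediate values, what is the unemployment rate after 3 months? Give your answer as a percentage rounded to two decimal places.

Unemployment rate after three months ≈ 2.34%.

With a fixed labor force, u_{t+1} = u_t + s·(1−u_t) − f·u_t = u_t·(1−s−f) + s.
Here 1−s−f = 0.688 and s = 0.009.
u_1 = 0.012000 × 0.688 + 0.009 = 0.017256.
u_2 = 0.017256 × 0.688 + 0.009 = 0.020872.
u_3 = 0.020872 × 0.688 + 0.009 = 0.023360.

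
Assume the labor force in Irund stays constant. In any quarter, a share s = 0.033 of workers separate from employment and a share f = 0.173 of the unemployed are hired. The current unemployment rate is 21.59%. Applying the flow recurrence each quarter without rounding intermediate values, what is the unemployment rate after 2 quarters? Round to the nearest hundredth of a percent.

Unemployment rate after two quarters ≈ 19.53%.

With a fixed labor force, u_{t+1} = u_t + s·(1−u_t) − f·u_t = u_t·(1−s−f) + s.
Here 1−s−f = 0.794 and s = 0.033.
u_1 = 0.215900 × 0.794 + 0.033 = 0.204425.
u_2 = 0.204425 × 0.794 + 0.033 = 0.195313.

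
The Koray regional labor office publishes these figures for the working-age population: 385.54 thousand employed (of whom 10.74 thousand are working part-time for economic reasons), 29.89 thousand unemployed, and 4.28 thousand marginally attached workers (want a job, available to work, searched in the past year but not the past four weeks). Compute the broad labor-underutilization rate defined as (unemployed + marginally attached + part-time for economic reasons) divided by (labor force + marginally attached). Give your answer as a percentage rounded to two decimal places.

Labor force = 385.54 + 29.89 = 415.43 thousand.
Numerator = 29.89 + 4.28 + 10.74 = 44.91 thousand.
Denominator = 415.43 + 4.28 = 419.71 thousand.
Broad rate = 44.91 / 419.71 = 10.70%.

Broad underutilization rate ≈ 10.70%.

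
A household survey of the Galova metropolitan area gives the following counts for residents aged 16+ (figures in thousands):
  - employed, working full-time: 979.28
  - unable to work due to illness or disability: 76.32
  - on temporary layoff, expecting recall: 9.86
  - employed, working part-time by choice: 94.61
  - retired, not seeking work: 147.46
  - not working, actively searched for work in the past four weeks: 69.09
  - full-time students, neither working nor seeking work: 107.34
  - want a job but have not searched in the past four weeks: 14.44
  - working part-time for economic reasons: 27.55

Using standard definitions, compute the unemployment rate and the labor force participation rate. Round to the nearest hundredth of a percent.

Unemployment rate ≈ 6.69%; labor force participation rate ≈ 77.35%.

Employed = 979.28 + 94.61 + 27.55 = 1,101.44 thousand (anyone who worked, including part-time for economic reasons, counts as employed).
Unemployed = 9.86 + 69.09 = 78.95 thousand (jobless and actively searching, or on temporary layoff).
Labor force = 1,101.44 + 78.95 = 1,180.39 thousand.
Not in labor force = 76.32 + 147.46 + 107.34 + 14.44 = 345.56 thousand (those not working and not actively searching are outside the labor force — including those who want a job but have given up searching).
Civilian working-age population = 1,180.39 + 345.56 = 1,525.95 thousand.
Unemployment rate = 78.95 / 1,180.39 = 6.69%.
Labor force participation rate = 1,180.39 / 1,525.95 = 77.35%.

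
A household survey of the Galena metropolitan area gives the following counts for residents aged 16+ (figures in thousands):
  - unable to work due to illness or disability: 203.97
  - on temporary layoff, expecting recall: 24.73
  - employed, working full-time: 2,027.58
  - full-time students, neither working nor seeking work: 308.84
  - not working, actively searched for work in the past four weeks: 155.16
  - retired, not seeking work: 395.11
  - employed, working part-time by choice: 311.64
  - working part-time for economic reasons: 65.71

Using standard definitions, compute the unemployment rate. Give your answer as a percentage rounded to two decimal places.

Unemployment rate ≈ 6.96%.

Employed = 2,027.58 + 311.64 + 65.71 = 2,404.93 thousand (anyone who worked, including part-time for economic reasons, counts as employed).
Unemployed = 24.73 + 155.16 = 179.89 thousand (jobless and actively searching, or on temporary layoff).
Labor force = 2,404.93 + 179.89 = 2,584.82 thousand.
Unemployment rate = 179.89 / 2,584.82 = 6.96%.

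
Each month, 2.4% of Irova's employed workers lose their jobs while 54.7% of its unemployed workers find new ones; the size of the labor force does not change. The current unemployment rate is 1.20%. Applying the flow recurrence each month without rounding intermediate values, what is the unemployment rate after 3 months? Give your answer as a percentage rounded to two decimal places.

With a fixed labor force, u_{t+1} = u_t + s·(1−u_t) − f·u_t = u_t·(1−s−f) + s.
Here 1−s−f = 0.429 and s = 0.024.
u_1 = 0.012000 × 0.429 + 0.024 = 0.029148.
u_2 = 0.029148 × 0.429 + 0.024 = 0.036504.
u_3 = 0.036504 × 0.429 + 0.024 = 0.039660.

Unemployment rate after three months ≈ 3.97%.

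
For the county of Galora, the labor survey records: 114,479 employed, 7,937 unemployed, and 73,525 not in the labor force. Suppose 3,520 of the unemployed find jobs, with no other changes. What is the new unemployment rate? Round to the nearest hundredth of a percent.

Initially, labor force = 114,479 + 7,937 = 122,416, so u = 7,937/122,416 = 6.48%.
After the change, unemployed falls and employed rises by 3,520; labor force unchanged → E = 117,999, U = 4,417, labor force = 122,416.
New unemployment rate = 4,417 / 122,416 = 3.61%.

New unemployment rate ≈ 3.61%.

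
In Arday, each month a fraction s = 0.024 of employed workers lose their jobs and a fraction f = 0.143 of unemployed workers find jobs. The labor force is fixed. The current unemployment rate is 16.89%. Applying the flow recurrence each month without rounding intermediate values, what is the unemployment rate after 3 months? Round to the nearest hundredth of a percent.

With a fixed labor force, u_{t+1} = u_t + s·(1−u_t) − f·u_t = u_t·(1−s−f) + s.
Here 1−s−f = 0.833 and s = 0.024.
u_1 = 0.168900 × 0.833 + 0.024 = 0.164694.
u_2 = 0.164694 × 0.833 + 0.024 = 0.161190.
u_3 = 0.161190 × 0.833 + 0.024 = 0.158271.

Unemployment rate after three months ≈ 15.83%.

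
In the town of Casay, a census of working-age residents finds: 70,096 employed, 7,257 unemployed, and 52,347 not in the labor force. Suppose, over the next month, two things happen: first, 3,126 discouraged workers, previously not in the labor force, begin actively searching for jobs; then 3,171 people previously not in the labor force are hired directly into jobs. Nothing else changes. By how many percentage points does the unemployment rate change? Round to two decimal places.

Initially, labor force = 70,096 + 7,257 = 77,353, so u = 7,257/77,353 = 9.38%.
After the first change, unemployed and labor force both rise by 3,126 → E = 70,096, U = 10,383, labor force = 80,479.
After the second change, employed and labor force both rise by 3,171; unemployed unchanged → E = 73,267, U = 10,383, labor force = 83,650.
New unemployment rate = 10,383 / 83,650 = 12.41%.
Change = 12.41% − 9.38% = +3.03 percentage points.

The unemployment rate changes by +3.03 percentage points.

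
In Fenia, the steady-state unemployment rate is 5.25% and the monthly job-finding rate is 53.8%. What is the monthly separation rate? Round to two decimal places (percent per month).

Separation rate ≈ 2.98% per month.

From u* = s/(s+f): s = u·f/(1−u).
s = 0.0525 × 53.8 / (1 − 0.0525) = 2.8245 / 0.9475 ≈ 2.98% per month.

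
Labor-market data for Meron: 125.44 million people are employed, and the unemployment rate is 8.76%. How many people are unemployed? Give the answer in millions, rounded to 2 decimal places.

About 12.04 million are unemployed.

Let U be the number unemployed. The labor force is E + U, and U/(E+U) = 0.0876.
So U = 0.0876 × 125.44 / (1 − 0.0876) = 10.9885 / 0.9124 ≈ 12.04 million.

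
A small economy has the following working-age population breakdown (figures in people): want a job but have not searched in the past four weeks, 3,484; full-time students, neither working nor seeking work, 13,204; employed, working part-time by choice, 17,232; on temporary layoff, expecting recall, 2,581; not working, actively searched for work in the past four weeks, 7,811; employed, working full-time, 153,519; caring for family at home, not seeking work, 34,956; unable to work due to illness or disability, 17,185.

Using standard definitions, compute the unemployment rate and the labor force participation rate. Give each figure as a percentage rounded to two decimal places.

Unemployment rate ≈ 5.74%; labor force participation rate ≈ 72.47%.

Employed = 17,232 + 153,519 = 170,751.
Unemployed = 2,581 + 7,811 = 10,392 (jobless and actively searching, or on temporary layoff).
Labor force = 170,751 + 10,392 = 181,143.
Not in labor force = 3,484 + 13,204 + 34,956 + 17,185 = 68,829 (those not working and not actively searching are outside the labor force — including those who want a job but have given up searching).
Civilian working-age population = 181,143 + 68,829 = 249,972.
Unemployment rate = 10,392 / 181,143 = 5.74%.
Labor force participation rate = 181,143 / 249,972 = 72.47%.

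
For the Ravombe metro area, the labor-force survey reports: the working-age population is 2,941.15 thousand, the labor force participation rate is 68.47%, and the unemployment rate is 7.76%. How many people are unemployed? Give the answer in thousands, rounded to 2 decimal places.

Labor force = 0.6847 × 2,941.15 = 2,013.81 thousand.
Unemployed = 0.0776 × 2,013.81 ≈ 156.27 thousand.

About 156.27 thousand are unemployed.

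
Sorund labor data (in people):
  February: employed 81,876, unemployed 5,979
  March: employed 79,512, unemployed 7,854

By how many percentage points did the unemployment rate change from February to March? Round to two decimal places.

The unemployment rate changed by +2.18 percentage points.

February: labor force = 81,876 + 5,979 = 87,855; u = 5,979/87,855 = 6.81%.
March: labor force = 79,512 + 7,854 = 87,366; u = 7,854/87,366 = 8.99%.
Change = 8.99% − 6.81% = +2.18 pp.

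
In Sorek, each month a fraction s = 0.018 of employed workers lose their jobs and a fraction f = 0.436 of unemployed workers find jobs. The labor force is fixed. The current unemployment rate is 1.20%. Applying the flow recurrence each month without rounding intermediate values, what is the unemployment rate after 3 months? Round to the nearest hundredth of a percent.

Unemployment rate after three months ≈ 3.51%.

With a fixed labor force, u_{t+1} = u_t + s·(1−u_t) − f·u_t = u_t·(1−s−f) + s.
Here 1−s−f = 0.546 and s = 0.018.
u_1 = 0.012000 × 0.546 + 0.018 = 0.024552.
u_2 = 0.024552 × 0.546 + 0.018 = 0.031405.
u_3 = 0.031405 × 0.546 + 0.018 = 0.035147.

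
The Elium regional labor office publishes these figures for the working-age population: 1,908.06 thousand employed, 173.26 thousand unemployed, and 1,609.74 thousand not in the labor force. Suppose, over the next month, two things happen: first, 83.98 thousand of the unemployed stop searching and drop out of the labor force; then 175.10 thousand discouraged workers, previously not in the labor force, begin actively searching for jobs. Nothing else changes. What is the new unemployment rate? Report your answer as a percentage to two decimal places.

New unemployment rate ≈ 12.17%.

Initially, labor force = 1,908.06 + 173.26 = 2,081.32 thousand, so u = 173.26/2,081.32 = 8.32%.
After the first change, unemployed and labor force both fall by 83.98 → E = 1,908.06, U = 89.28, labor force = 1,997.34 thousand.
After the second change, unemployed and labor force both rise by 175.10 → E = 1,908.06, U = 264.38, labor force = 2,172.44 thousand.
New unemployment rate = 264.38 / 2,172.44 = 12.17%.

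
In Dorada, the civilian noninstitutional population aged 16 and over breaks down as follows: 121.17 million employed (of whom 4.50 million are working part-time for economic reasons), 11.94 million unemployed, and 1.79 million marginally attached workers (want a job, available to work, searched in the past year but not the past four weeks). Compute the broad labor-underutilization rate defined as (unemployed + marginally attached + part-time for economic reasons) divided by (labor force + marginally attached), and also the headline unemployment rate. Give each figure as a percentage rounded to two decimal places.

Broad underutilization rate ≈ 13.51%; headline unemployment rate ≈ 8.97%.

Labor force = 121.17 + 11.94 = 133.11 million.
Numerator = 11.94 + 1.79 + 4.50 = 18.23 million.
Denominator = 133.11 + 1.79 = 134.90 million.
Broad rate = 18.23 / 134.90 = 13.51%.
Headline unemployment rate = 11.94 / 133.11 = 8.97%.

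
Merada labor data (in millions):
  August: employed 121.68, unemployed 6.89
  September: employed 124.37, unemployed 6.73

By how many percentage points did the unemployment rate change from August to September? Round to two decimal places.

August: labor force = 121.68 + 6.89 = 128.57; u = 6.89/128.57 = 5.36%.
September: labor force = 124.37 + 6.73 = 131.10; u = 6.73/131.10 = 5.13%.
Change = 5.13% − 5.36% = −0.23 pp.

The unemployment rate changed by −0.23 percentage points.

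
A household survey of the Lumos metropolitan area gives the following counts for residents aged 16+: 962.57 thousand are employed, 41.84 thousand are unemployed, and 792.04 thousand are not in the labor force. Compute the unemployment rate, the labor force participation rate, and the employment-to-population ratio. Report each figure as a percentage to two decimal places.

Unemployment rate ≈ 4.17%; labor force participation rate ≈ 55.91%; employment-population ratio ≈ 53.58%.

Labor force = employed + unemployed = 962.57 + 41.84 = 1,004.41 thousand.
Working-age population = 1,004.41 + 792.04 = 1,796.45 thousand.
Unemployment rate = 41.84 / 1,004.41 = 4.17%.
Labor force participation rate = 1,004.41 / 1,796.45 = 55.91%.
Employment-population ratio = 962.57 / 1,796.45 = 53.58%.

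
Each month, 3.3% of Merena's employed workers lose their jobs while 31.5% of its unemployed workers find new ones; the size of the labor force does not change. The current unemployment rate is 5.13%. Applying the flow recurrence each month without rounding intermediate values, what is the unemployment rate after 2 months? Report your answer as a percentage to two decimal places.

Unemployment rate after two months ≈ 7.63%.

With a fixed labor force, u_{t+1} = u_t + s·(1−u_t) − f·u_t = u_t·(1−s−f) + s.
Here 1−s−f = 0.652 and s = 0.033.
u_1 = 0.051300 × 0.652 + 0.033 = 0.066448.
u_2 = 0.066448 × 0.652 + 0.033 = 0.076324.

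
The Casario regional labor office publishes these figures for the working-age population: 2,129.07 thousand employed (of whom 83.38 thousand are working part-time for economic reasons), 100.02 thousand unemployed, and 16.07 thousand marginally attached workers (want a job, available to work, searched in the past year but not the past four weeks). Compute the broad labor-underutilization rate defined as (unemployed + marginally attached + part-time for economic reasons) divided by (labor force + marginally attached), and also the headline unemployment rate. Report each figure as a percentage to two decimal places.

Labor force = 2,129.07 + 100.02 = 2,229.09 thousand.
Numerator = 100.02 + 16.07 + 83.38 = 199.47 thousand.
Denominator = 2,229.09 + 16.07 = 2,245.16 thousand.
Broad rate = 199.47 / 2,245.16 = 8.88%.
Headline unemployment rate = 100.02 / 2,229.09 = 4.49%.

Broad underutilization rate ≈ 8.88%; headline unemployment rate ≈ 4.49%.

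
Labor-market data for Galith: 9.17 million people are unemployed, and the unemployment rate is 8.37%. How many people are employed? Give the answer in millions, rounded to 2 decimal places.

About 100.39 million are employed.

Labor force = U / u = 9.17 / 0.0837 ≈ 109.56 million.
Employed = labor force − unemployed = 109.56 − 9.17 = 100.39 million.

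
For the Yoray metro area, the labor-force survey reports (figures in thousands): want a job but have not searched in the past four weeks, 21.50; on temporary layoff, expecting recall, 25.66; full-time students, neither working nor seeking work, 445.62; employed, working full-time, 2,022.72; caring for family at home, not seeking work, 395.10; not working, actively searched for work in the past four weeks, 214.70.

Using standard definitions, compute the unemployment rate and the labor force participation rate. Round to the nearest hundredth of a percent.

Employed = 2,022.72 thousand.
Unemployed = 25.66 + 214.70 = 240.36 thousand (jobless and actively searching, or on temporary layoff).
Labor force = 2,022.72 + 240.36 = 2,263.08 thousand.
Not in labor force = 21.50 + 445.62 + 395.10 = 862.22 thousand (those not working and not actively searching are outside the labor force — including those who want a job but have given up searching).
Civilian working-age population = 2,263.08 + 862.22 = 3,125.30 thousand.
Unemployment rate = 240.36 / 2,263.08 = 10.62%.
Labor force participation rate = 2,263.08 / 3,125.30 = 72.41%.

Unemployment rate ≈ 10.62%; labor force participation rate ≈ 72.41%.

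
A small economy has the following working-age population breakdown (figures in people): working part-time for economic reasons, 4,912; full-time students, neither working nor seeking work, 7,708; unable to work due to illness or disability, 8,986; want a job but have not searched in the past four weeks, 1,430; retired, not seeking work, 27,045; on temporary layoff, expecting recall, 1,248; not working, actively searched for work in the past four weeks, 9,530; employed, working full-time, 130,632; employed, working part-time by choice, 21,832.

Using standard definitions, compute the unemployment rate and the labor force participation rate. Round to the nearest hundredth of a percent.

Employed = 4,912 + 130,632 + 21,832 = 157,376 (anyone who worked, including part-time for economic reasons, counts as employed).
Unemployed = 1,248 + 9,530 = 10,778 (jobless and actively searching, or on temporary layoff).
Labor force = 157,376 + 10,778 = 168,154.
Not in labor force = 7,708 + 8,986 + 1,430 + 27,045 = 45,169 (those not working and not actively searching are outside the labor force — including those who want a job but have given up searching).
Civilian working-age population = 168,154 + 45,169 = 213,323.
Unemployment rate = 10,778 / 168,154 = 6.41%.
Labor force participation rate = 168,154 / 213,323 = 78.83%.

Unemployment rate ≈ 6.41%; labor force participation rate ≈ 78.83%.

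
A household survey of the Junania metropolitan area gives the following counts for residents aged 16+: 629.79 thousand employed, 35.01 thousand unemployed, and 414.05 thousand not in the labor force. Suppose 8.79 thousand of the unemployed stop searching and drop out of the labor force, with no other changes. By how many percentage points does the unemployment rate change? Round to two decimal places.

Initially, labor force = 629.79 + 35.01 = 664.80 thousand, so u = 35.01/664.80 = 5.27%.
After the change, unemployed and labor force both fall by 8.79 → E = 629.79, U = 26.22, labor force = 656.01 thousand.
New unemployment rate = 26.22 / 656.01 = 4.00%.
Change = 4.00% − 5.27% = −1.27 percentage points.

The unemployment rate changes by −1.27 percentage points.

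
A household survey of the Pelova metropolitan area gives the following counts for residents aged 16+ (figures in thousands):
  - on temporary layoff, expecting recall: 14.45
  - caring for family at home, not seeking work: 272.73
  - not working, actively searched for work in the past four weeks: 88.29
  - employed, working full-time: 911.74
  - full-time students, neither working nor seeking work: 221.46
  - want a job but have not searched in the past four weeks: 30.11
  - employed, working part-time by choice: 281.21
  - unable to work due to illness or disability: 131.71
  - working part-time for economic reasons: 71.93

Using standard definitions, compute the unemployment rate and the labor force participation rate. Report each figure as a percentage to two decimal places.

Employed = 911.74 + 281.21 + 71.93 = 1,264.88 thousand (anyone who worked, including part-time for economic reasons, counts as employed).
Unemployed = 14.45 + 88.29 = 102.74 thousand (jobless and actively searching, or on temporary layoff).
Labor force = 1,264.88 + 102.74 = 1,367.62 thousand.
Not in labor force = 272.73 + 221.46 + 30.11 + 131.71 = 656.01 thousand (those not working and not actively searching are outside the labor force — including those who want a job but have given up searching).
Civilian working-age population = 1,367.62 + 656.01 = 2,023.63 thousand.
Unemployment rate = 102.74 / 1,367.62 = 7.51%.
Labor force participation rate = 1,367.62 / 2,023.63 = 67.58%.

Unemployment rate ≈ 7.51%; labor force participation rate ≈ 67.58%.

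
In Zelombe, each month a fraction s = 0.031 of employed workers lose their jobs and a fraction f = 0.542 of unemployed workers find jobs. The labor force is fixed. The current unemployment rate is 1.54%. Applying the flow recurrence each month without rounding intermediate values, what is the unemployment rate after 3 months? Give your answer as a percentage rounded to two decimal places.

Unemployment rate after three months ≈ 5.11%.

With a fixed labor force, u_{t+1} = u_t + s·(1−u_t) − f·u_t = u_t·(1−s−f) + s.
Here 1−s−f = 0.427 and s = 0.031.
u_1 = 0.015400 × 0.427 + 0.031 = 0.037576.
u_2 = 0.037576 × 0.427 + 0.031 = 0.047045.
u_3 = 0.047045 × 0.427 + 0.031 = 0.051088.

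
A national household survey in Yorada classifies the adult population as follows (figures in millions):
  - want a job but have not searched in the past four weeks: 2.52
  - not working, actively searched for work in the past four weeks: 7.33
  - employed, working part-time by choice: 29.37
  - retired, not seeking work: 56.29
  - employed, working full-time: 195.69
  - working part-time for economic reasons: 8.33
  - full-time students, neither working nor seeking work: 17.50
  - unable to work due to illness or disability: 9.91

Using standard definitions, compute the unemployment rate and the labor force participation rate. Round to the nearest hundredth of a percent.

Unemployment rate ≈ 3.05%; labor force participation rate ≈ 73.63%.

Employed = 29.37 + 195.69 + 8.33 = 233.39 million (anyone who worked, including part-time for economic reasons, counts as employed).
Unemployed = 7.33 million.
Labor force = 233.39 + 7.33 = 240.72 million.
Not in labor force = 2.52 + 56.29 + 17.50 + 9.91 = 86.22 million (those not working and not actively searching are outside the labor force — including those who want a job but have given up searching).
Civilian working-age population = 240.72 + 86.22 = 326.94 million.
Unemployment rate = 7.33 / 240.72 = 3.05%.
Labor force participation rate = 240.72 / 326.94 = 73.63%.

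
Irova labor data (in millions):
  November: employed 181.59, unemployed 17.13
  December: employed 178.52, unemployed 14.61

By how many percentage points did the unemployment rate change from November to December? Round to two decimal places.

November: labor force = 181.59 + 17.13 = 198.72; u = 17.13/198.72 = 8.62%.
December: labor force = 178.52 + 14.61 = 193.13; u = 14.61/193.13 = 7.56%.
Change = 7.56% − 8.62% = −1.06 pp.

The unemployment rate changed by −1.06 percentage points.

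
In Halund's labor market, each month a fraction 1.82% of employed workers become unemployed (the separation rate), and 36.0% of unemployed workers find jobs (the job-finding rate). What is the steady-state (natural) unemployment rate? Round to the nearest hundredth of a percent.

At steady state the flows balance: s·E = f·U, so U/(E+U) = s/(s+f).
u* = 1.82 / (1.82 + 36.0) = 1.82 / 37.82 = 4.81%.

Steady-state unemployment rate ≈ 4.81%.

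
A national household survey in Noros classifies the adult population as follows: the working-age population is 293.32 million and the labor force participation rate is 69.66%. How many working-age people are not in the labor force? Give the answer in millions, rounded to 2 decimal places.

About 88.99 million are not in the labor force.

Share not in the labor force = 1 − 0.6966 = 0.3034.
Not in labor force = 0.3034 × 293.32 ≈ 88.99 million.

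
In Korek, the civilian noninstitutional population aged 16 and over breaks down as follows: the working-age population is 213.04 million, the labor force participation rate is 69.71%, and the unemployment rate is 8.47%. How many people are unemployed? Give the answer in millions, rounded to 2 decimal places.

About 12.58 million are unemployed.

Labor force = 0.6971 × 213.04 = 148.51 million.
Unemployed = 0.0847 × 148.51 ≈ 12.58 million.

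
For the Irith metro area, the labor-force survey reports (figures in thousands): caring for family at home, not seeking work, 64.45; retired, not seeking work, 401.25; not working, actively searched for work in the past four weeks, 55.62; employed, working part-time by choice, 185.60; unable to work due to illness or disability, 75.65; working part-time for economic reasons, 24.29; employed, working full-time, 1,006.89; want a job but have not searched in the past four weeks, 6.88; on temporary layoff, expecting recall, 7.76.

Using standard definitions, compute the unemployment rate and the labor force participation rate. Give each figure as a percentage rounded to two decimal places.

Unemployment rate ≈ 4.95%; labor force participation rate ≈ 70.02%.

Employed = 185.60 + 24.29 + 1,006.89 = 1,216.78 thousand (anyone who worked, including part-time for economic reasons, counts as employed).
Unemployed = 55.62 + 7.76 = 63.38 thousand (jobless and actively searching, or on temporary layoff).
Labor force = 1,216.78 + 63.38 = 1,280.16 thousand.
Not in labor force = 64.45 + 401.25 + 75.65 + 6.88 = 548.23 thousand (those not working and not actively searching are outside the labor force — including those who want a job but have given up searching).
Civilian working-age population = 1,280.16 + 548.23 = 1,828.39 thousand.
Unemployment rate = 63.38 / 1,280.16 = 4.95%.
Labor force participation rate = 1,280.16 / 1,828.39 = 70.02%.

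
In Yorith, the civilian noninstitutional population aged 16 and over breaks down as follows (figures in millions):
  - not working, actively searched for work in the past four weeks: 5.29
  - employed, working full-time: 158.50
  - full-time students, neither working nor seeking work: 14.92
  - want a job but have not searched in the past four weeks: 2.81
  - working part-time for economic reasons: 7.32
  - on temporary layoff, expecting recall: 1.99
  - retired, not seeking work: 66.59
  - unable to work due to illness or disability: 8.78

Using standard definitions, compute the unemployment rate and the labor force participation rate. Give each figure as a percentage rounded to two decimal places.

Unemployment rate ≈ 4.21%; labor force participation rate ≈ 65.03%.

Employed = 158.50 + 7.32 = 165.82 million (anyone who worked, including part-time for economic reasons, counts as employed).
Unemployed = 5.29 + 1.99 = 7.28 million (jobless and actively searching, or on temporary layoff).
Labor force = 165.82 + 7.28 = 173.10 million.
Not in labor force = 14.92 + 2.81 + 66.59 + 8.78 = 93.10 million (those not working and not actively searching are outside the labor force — including those who want a job but have given up searching).
Civilian working-age population = 173.10 + 93.10 = 266.20 million.
Unemployment rate = 7.28 / 173.10 = 4.21%.
Labor force participation rate = 173.10 / 266.20 = 65.03%.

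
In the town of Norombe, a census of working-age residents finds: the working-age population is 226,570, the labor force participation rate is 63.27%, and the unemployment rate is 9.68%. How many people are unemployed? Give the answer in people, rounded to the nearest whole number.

About 13,876 are unemployed.

Labor force = 0.6327 × 226,570 = 143,351.
Unemployed = 0.0968 × 143,351 ≈ 13,876.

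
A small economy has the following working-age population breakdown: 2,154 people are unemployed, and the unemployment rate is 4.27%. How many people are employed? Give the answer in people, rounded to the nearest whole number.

About 48,291 are employed.

Labor force = U / u = 2,154 / 0.0427 ≈ 50,445.
Employed = labor force − unemployed = 50,445 − 2,154 = 48,291.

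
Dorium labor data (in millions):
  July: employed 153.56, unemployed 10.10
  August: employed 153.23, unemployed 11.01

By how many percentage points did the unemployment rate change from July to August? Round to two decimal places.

The unemployment rate changed by +0.53 percentage points.

July: labor force = 153.56 + 10.10 = 163.66; u = 10.10/163.66 = 6.17%.
August: labor force = 153.23 + 11.01 = 164.24; u = 11.01/164.24 = 6.70%.
Change = 6.70% − 6.17% = +0.53 pp.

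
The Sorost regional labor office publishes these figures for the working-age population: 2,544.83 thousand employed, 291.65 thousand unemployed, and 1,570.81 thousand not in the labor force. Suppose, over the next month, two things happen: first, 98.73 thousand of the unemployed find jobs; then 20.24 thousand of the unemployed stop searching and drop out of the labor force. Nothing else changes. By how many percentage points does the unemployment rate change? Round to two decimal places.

Initially, labor force = 2,544.83 + 291.65 = 2,836.48 thousand, so u = 291.65/2,836.48 = 10.28%.
After the first change, unemployed falls and employed rises by 98.73; labor force unchanged → E = 2,643.56, U = 192.92, labor force = 2,836.48 thousand.
After the second change, unemployed and labor force both fall by 20.24 → E = 2,643.56, U = 172.68, labor force = 2,816.24 thousand.
New unemployment rate = 172.68 / 2,816.24 = 6.13%.
Change = 6.13% − 10.28% = −4.15 percentage points.

The unemployment rate changes by −4.15 percentage points.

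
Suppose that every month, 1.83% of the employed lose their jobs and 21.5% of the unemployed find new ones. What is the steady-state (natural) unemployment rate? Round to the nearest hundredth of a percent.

At steady state the flows balance: s·E = f·U, so U/(E+U) = s/(s+f).
u* = 1.83 / (1.83 + 21.5) = 1.83 / 23.33 = 7.84%.

Steady-state unemployment rate ≈ 7.84%.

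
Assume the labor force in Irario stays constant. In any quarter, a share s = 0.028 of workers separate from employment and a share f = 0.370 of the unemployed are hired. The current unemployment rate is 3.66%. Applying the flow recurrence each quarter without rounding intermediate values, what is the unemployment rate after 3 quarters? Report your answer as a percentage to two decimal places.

Unemployment rate after three quarters ≈ 6.30%.

With a fixed labor force, u_{t+1} = u_t + s·(1−u_t) − f·u_t = u_t·(1−s−f) + s.
Here 1−s−f = 0.602 and s = 0.028.
u_1 = 0.036600 × 0.602 + 0.028 = 0.050033.
u_2 = 0.050033 × 0.602 + 0.028 = 0.058120.
u_3 = 0.058120 × 0.602 + 0.028 = 0.062988.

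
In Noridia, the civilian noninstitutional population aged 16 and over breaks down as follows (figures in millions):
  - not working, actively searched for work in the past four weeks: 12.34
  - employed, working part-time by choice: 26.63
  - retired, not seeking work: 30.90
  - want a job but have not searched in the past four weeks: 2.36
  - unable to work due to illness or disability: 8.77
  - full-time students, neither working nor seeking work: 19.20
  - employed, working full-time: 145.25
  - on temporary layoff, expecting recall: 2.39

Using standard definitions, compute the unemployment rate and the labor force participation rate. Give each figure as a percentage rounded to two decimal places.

Unemployment rate ≈ 7.89%; labor force participation rate ≈ 75.29%.

Employed = 26.63 + 145.25 = 171.88 million.
Unemployed = 12.34 + 2.39 = 14.73 million (jobless and actively searching, or on temporary layoff).
Labor force = 171.88 + 14.73 = 186.61 million.
Not in labor force = 30.90 + 2.36 + 8.77 + 19.20 = 61.23 million (those not working and not actively searching are outside the labor force — including those who want a job but have given up searching).
Civilian working-age population = 186.61 + 61.23 = 247.84 million.
Unemployment rate = 14.73 / 186.61 = 7.89%.
Labor force participation rate = 186.61 / 247.84 = 75.29%.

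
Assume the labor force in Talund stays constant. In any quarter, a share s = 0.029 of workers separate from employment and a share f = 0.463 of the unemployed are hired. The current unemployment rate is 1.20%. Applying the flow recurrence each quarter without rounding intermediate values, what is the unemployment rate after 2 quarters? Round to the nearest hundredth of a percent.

Unemployment rate after two quarters ≈ 4.68%.

With a fixed labor force, u_{t+1} = u_t + s·(1−u_t) − f·u_t = u_t·(1−s−f) + s.
Here 1−s−f = 0.508 and s = 0.029.
u_1 = 0.012000 × 0.508 + 0.029 = 0.035096.
u_2 = 0.035096 × 0.508 + 0.029 = 0.046829.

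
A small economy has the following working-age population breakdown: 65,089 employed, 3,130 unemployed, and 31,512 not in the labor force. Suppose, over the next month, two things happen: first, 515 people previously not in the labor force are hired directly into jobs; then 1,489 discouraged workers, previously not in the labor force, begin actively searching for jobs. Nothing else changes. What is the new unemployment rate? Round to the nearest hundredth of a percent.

New unemployment rate ≈ 6.58%.

Initially, labor force = 65,089 + 3,130 = 68,219, so u = 3,130/68,219 = 4.59%.
After the first change, employed and labor force both rise by 515; unemployed unchanged → E = 65,604, U = 3,130, labor force = 68,734.
After the second change, unemployed and labor force both rise by 1,489 → E = 65,604, U = 4,619, labor force = 70,223.
New unemployment rate = 4,619 / 70,223 = 6.58%.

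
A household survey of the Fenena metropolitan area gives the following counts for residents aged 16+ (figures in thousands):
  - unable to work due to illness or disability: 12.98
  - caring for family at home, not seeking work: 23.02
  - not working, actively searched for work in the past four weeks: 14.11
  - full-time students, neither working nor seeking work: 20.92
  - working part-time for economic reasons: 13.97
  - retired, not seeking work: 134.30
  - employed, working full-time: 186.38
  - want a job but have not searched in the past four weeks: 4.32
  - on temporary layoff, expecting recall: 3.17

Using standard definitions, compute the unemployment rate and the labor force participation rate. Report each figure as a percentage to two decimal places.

Unemployment rate ≈ 7.94%; labor force participation rate ≈ 52.67%.

Employed = 13.97 + 186.38 = 200.35 thousand (anyone who worked, including part-time for economic reasons, counts as employed).
Unemployed = 14.11 + 3.17 = 17.28 thousand (jobless and actively searching, or on temporary layoff).
Labor force = 200.35 + 17.28 = 217.63 thousand.
Not in labor force = 12.98 + 23.02 + 20.92 + 134.30 + 4.32 = 195.54 thousand (those not working and not actively searching are outside the labor force — including those who want a job but have given up searching).
Civilian working-age population = 217.63 + 195.54 = 413.17 thousand.
Unemployment rate = 17.28 / 217.63 = 7.94%.
Labor force participation rate = 217.63 / 413.17 = 52.67%.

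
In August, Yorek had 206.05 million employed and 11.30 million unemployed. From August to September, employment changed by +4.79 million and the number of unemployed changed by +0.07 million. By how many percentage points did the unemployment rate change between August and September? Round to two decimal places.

August: labor force = 206.05 + 11.30 = 217.35; u = 11.30/217.35 = 5.20%.
September: labor force = 210.84 + 11.37 = 222.21; u = 11.37/222.21 = 5.12%.
Change = 5.12% − 5.20% = −0.08 pp.

The unemployment rate changed by −0.08 percentage points.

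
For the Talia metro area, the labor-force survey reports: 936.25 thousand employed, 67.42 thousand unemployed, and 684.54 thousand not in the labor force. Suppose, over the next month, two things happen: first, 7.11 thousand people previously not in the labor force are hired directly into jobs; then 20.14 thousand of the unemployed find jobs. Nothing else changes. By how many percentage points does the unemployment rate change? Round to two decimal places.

The unemployment rate changes by −2.04 percentage points.

Initially, labor force = 936.25 + 67.42 = 1,003.67 thousand, so u = 67.42/1,003.67 = 6.72%.
After the first change, employed and labor force both rise by 7.11; unemployed unchanged → E = 943.36, U = 67.42, labor force = 1,010.78 thousand.
After the second change, unemployed falls and employed rises by 20.14; labor force unchanged → E = 963.50, U = 47.28, labor force = 1,010.78 thousand.
New unemployment rate = 47.28 / 1,010.78 = 4.68%.
Change = 4.68% − 6.72% = −2.04 percentage points.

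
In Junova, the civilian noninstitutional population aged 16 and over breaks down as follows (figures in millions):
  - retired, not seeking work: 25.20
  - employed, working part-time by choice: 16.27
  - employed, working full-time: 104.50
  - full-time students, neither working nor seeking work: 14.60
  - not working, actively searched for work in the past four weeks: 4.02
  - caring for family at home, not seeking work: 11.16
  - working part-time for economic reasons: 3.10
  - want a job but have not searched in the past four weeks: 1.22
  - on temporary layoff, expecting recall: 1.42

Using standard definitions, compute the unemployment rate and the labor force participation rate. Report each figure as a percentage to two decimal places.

Unemployment rate ≈ 4.21%; labor force participation rate ≈ 71.25%.

Employed = 16.27 + 104.50 + 3.10 = 123.87 million (anyone who worked, including part-time for economic reasons, counts as employed).
Unemployed = 4.02 + 1.42 = 5.44 million (jobless and actively searching, or on temporary layoff).
Labor force = 123.87 + 5.44 = 129.31 million.
Not in labor force = 25.20 + 14.60 + 11.16 + 1.22 = 52.18 million (those not working and not actively searching are outside the labor force — including those who want a job but have given up searching).
Civilian working-age population = 129.31 + 52.18 = 181.49 million.
Unemployment rate = 5.44 / 129.31 = 4.21%.
Labor force participation rate = 129.31 / 181.49 = 71.25%.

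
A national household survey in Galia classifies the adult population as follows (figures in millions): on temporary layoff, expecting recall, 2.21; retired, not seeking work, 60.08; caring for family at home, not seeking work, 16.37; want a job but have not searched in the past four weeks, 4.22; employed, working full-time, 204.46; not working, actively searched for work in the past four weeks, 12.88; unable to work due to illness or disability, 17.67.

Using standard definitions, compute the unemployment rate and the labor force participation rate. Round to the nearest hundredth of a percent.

Employed = 204.46 million.
Unemployed = 2.21 + 12.88 = 15.09 million (jobless and actively searching, or on temporary layoff).
Labor force = 204.46 + 15.09 = 219.55 million.
Not in labor force = 60.08 + 16.37 + 4.22 + 17.67 = 98.34 million (those not working and not actively searching are outside the labor force — including those who want a job but have given up searching).
Civilian working-age population = 219.55 + 98.34 = 317.89 million.
Unemployment rate = 15.09 / 219.55 = 6.87%.
Labor force participation rate = 219.55 / 317.89 = 69.06%.

Unemployment rate ≈ 6.87%; labor force participation rate ≈ 69.06%.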